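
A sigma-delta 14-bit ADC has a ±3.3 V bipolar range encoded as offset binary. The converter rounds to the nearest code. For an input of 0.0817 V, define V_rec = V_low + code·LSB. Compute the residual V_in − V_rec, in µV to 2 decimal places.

LSB = 6.6/2^14 = 402.83 µV.
(V_in − V_low)/LSB = (0.0817 − (−3.3))/0.000402832 = 8394.8141 → code 8395 (round).
V_rec = (−3.3) + 8395·0.000402832 = 0.081774902 V.
V_in − V_rec = -7.49023e-05 V = -74.90 µV.

-74.90 µV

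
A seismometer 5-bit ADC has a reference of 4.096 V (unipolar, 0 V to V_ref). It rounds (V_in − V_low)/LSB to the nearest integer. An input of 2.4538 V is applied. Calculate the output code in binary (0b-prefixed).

code 0b10011 (decimal 19)

Full-scale span = 4.096 V; LSB = 4.096/2^5 = 128.000 mV.
(V_in − V_low)/LSB = (2.4538 − 0) / 0.128 = 19.170.
So the output code is 19.
In binary (0b-prefixed): 0b10011.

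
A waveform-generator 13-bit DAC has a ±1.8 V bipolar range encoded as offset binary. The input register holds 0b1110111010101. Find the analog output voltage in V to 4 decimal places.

1.5561 V

LSB = 3.6 V / 2^13 = 439.45 µV.
Code 0b1110111010101 = 7637 decimal.
V_out = (−1.8) + 7637 × 0.000439453 V = 1.5561 V.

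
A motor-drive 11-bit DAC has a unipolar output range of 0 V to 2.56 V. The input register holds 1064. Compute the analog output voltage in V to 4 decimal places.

1.3300 V

LSB = 2.56 V / 2^11 = 1.250 mV.
V_out = 0 + 1064 × 0.00125 V = 1.33 V.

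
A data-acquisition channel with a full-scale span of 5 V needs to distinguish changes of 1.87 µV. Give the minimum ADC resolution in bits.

22 bits

Number of steps required ≥ 5 V / 1.87 µV = 2673796.79.
Need 2^N ≥ 2673796.79; 2^21 = 2097152, 2^22 = 4194304.
Minimum N = 22.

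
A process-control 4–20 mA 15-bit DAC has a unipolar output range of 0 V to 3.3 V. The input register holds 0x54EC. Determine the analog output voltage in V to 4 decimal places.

LSB = 3.3 V / 2^15 = 100.71 µV.
Code 0x54EC = 21740 decimal.
V_out = 0 + 21740 × 0.000100708 V = 2.18939 V.

2.1894 V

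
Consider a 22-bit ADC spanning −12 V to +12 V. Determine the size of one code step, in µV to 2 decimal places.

Full-scale span = 24 V.
LSB = 24 / 2^22 = 24 / 4194304 = 5.72205e-06 V = 5.72 µV.

5.72 µV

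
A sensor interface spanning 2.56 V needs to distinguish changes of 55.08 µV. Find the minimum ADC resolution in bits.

Number of steps required ≥ 2.56 V / 55.08 µV = 46477.85.
Need 2^N ≥ 46477.85; 2^15 = 32768, 2^16 = 65536.
Minimum N = 16.

16 bits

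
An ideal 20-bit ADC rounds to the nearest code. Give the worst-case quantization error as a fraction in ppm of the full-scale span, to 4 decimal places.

0.4768 ppm

Rounding → worst-case error = ½ LSB = V_FS/2^21, so 1e+06/2097152 = 0.476837 ppm of full scale.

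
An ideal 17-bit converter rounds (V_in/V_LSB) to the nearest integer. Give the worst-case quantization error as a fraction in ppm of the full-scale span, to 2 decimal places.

3.81 ppm

Rounding → worst-case error = ½ LSB = V_FS/2^18, so 1e+06/262144 = 3.8147 ppm of full scale.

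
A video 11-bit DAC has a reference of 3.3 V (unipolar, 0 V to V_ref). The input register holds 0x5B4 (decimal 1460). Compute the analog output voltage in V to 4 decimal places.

2.3525 V

LSB = 3.3 V / 2^11 = 1.611 mV.
Code 0x5B4 = 1460 decimal.
V_out = 0 + 1460 × 0.00161133 V = 2.35254 V.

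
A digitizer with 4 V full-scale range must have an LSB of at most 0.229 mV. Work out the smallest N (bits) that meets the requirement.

Number of steps required ≥ 4 V / 0.229 mV = 17467.25.
Need 2^N ≥ 17467.25; 2^14 = 16384, 2^15 = 32768.
Minimum N = 15.

15 bits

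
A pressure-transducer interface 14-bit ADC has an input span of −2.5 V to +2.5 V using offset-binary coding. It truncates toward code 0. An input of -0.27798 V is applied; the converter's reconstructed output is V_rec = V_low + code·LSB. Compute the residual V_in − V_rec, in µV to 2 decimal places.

35.14 µV

Step size: 5 V ÷ 2^14 = 305.18 µV.
Scaled input = 7281.1151 LSBs, so code = 7281.
V_rec = (−2.5) + 7281·0.000305176 = -0.27801514 V.
Difference: 3.51367e-05 V → 35.14 µV.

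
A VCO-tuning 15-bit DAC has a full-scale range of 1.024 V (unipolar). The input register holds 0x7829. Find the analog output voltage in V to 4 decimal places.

0.9613 V

LSB = 1.024 V / 2^15 = 31.25 µV.
Code 0x7829 = 30761 decimal.
V_out = 0 + 30761 × 3.125e-05 V = 0.961281 V.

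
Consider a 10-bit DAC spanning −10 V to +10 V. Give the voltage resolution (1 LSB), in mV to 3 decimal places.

Full-scale span = 20 V.
LSB = 20 / 2^10 = 20 / 1024 = 0.0195312 V = 19.531 mV.

19.531 mV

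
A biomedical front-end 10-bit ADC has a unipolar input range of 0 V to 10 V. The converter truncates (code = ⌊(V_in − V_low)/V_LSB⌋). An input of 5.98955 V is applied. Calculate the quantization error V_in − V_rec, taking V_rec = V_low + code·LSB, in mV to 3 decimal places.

Step size: 10 V ÷ 2^10 = 9.766 mV.
(V_in − V_low)/LSB = (5.98955 − 0)/0.00976562 = 613.3299 → code 613 (floor).
Code 613 maps back to 0 + 613×0.00976562 V = 5.9863281 V.
V_in − V_rec = 0.00322187 V = 3.222 mV.

3.222 mV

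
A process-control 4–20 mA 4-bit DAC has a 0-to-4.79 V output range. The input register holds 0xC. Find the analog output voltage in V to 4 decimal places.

3.5925 V

LSB = 4.79 V / 2^4 = 299.375 mV.
Code 0xC = 12 decimal.
V_out = 0 + 12 × 0.299375 V = 3.5925 V.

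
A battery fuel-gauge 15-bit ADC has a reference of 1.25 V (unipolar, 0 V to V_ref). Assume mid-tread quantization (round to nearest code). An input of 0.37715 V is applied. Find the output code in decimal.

code 9887

LSB = 1.25 V / 32768 = 38.15 µV.
(V_in − V_low)/LSB = (0.37715 − 0) / 3.8147e-05 = 9886.761.
So the output code is 9887.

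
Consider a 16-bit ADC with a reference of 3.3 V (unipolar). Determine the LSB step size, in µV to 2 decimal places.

Full-scale span = 3.3 V.
LSB = 3.3 / 2^16 = 3.3 / 65536 = 5.0354e-05 V = 50.35 µV.

50.35 µV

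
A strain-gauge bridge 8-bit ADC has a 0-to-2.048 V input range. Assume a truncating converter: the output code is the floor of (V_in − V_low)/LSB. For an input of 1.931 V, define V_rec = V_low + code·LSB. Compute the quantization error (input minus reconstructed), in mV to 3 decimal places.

3.000 mV

Step size: 2.048 V ÷ 2^8 = 8.000 mV.
(1.931 − 0)/0.008 = 241.3750; ⌊·⌋ gives code 241.
Code 241 maps back to 0 + 241×0.008 V = 1.928 V.
V_in − V_rec = 0.003 V = 3.000 mV.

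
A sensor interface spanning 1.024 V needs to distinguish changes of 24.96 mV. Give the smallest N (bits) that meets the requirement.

Number of steps required ≥ 1.024 V / 24.96 mV = 41.03.
Need 2^N ≥ 41.03; 2^5 = 32, 2^6 = 64.
Minimum N = 6.

6 bits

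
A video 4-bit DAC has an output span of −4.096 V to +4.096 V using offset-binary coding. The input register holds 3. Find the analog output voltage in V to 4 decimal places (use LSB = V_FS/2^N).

LSB = 8.192 V / 2^4 = 0.5120 V.
V_out = (−4.096) + 3 × 0.512 V = -2.56 V.

-2.5600 V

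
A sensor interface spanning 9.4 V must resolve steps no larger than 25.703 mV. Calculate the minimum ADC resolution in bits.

9 bits

Number of steps required ≥ 9.4 V / 25.703 mV = 365.72.
Need 2^N ≥ 365.72; 2^8 = 256, 2^9 = 512.
Minimum N = 9.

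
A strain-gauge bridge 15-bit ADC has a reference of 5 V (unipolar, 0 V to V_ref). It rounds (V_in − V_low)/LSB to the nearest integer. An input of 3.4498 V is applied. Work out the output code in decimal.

Full-scale span = 5 V; LSB = 5/2^15 = 152.59 µV.
(V_in − V_low)/LSB = (3.4498 − 0) / 0.000152588 = 22608.609.
round(22608.609) = 22609.

code 22609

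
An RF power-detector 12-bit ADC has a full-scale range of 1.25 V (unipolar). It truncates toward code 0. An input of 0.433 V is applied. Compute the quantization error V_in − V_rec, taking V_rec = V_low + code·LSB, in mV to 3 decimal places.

0.261 mV

One LSB is 1.25 V / 4096 = 305.18 µV.
(V_in − V_low)/LSB = (0.433 − 0)/0.000305176 = 1418.8544 → code 1418 (floor).
Reconstructed: 0.43273926 V.
Error = 0.433 − 0.43273926 = 0.000260742 V = 0.261 mV.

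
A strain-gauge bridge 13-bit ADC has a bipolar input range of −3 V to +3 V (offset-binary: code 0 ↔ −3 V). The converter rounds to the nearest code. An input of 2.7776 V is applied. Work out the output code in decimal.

code 7888

LSB = 6 V / 8192 = 0.732 mV.
Input sits at 7888.350 steps above V_low.
round(7888.350) = 7888.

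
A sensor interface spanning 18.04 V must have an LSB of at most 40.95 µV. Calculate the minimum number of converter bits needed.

19 bits

Number of steps required ≥ 18.04 V / 40.95 µV = 440537.24.
Need 2^N ≥ 440537.24; 2^18 = 262144, 2^19 = 524288.
Minimum N = 19.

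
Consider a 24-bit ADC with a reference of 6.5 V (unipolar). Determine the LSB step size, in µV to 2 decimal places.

Full-scale span = 6.5 V.
LSB = 6.5 / 2^24 = 6.5 / 16777216 = 3.8743e-07 V = 0.39 µV.

0.39 µV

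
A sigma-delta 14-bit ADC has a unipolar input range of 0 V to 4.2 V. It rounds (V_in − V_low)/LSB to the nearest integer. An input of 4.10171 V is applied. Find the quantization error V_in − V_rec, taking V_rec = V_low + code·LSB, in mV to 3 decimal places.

LSB = 4.2/2^14 = 256.35 µV.
(4.10171 − 0)/0.000256348 = 16000.5754; round gives code 16001.
Code 16001 maps back to 0 + 16001×0.000256348 V = 4.1018188 V.
V_in − V_rec = -0.000108848 V = -0.109 mV.

-0.109 mV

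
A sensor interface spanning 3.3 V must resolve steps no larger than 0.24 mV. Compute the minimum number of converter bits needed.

Number of steps required ≥ 3.3 V / 0.24 mV = 13750.00.
Need 2^N ≥ 13750.00; 2^13 = 8192, 2^14 = 16384.
Minimum N = 14.

14 bits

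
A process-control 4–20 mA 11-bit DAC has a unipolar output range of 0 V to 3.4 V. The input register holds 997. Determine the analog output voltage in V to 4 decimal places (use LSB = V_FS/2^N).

1.6552 V

LSB = 3.4 V / 2^11 = 1.660 mV.
V_out = 0 + 997 × 0.00166016 V = 1.65518 V.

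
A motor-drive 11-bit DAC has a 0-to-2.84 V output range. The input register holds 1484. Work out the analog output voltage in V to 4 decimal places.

2.0579 V

LSB = 2.84 V / 2^11 = 1.387 mV.
V_out = 0 + 1484 × 0.00138672 V = 2.05789 V.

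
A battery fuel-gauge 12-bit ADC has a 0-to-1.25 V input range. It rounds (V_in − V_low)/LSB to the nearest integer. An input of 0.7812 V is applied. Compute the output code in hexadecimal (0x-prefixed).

With 4096 levels over 1.25 V, one step is 305.18 µV.
Input sits at 2559.836 steps above V_low.
round(2559.836) = 2560.
In hexadecimal (0x-prefixed): 0xA00.

code 0xA00 (decimal 2560)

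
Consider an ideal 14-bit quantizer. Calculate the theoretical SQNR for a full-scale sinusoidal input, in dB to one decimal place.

SNR ≈ 6.02·N + 1.76 dB = 6.02·14 + 1.76 = 86.04 dB.

86.0 dB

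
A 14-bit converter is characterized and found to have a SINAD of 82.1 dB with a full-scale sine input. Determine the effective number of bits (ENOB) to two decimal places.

13.35 bits

ENOB = (SINAD − 1.76) / 6.02 = (82.1 − 1.76)/6.02 = 13.346.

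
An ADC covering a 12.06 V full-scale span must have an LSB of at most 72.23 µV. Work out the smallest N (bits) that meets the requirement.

Number of steps required ≥ 12.06 V / 72.23 µV = 166966.63.
Need 2^N ≥ 166966.63; 2^17 = 131072, 2^18 = 262144.
Minimum N = 18.

18 bits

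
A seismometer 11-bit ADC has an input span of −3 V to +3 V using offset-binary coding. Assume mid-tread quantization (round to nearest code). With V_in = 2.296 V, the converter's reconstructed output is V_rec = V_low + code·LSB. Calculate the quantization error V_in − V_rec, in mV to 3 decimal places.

-0.875 mV

One LSB is 6 V / 2048 = 2.930 mV.
(2.296 − (−3))/0.00292969 = 1807.7013; round gives code 1808.
Code 1808 maps back to (−3) + 1808×0.00292969 V = 2.296875 V.
Difference: -0.000875 V → -0.875 mV.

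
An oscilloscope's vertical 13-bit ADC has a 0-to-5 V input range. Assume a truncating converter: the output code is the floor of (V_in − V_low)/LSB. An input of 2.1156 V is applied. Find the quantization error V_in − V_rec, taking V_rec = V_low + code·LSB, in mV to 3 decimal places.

LSB = 5/2^13 = 0.610 mV.
(V_in − V_low)/LSB = (2.1156 − 0)/0.000610352 = 3466.1990 → code 3466 (floor).
Reconstructed: 2.1154785 V.
Error = 2.1156 − 2.1154785 = 0.000121484 V = 0.121 mV.

0.121 mV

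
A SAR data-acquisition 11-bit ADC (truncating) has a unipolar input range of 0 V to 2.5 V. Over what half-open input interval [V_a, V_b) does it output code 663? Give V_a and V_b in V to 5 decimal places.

LSB = 2.5/2^11 = 1.221 mV.
V_a = V_low + 663·LSB = 0.809326 V; V_b = V_low + 664·LSB = 0.810547 V.

[0.80933 V, 0.81055 V)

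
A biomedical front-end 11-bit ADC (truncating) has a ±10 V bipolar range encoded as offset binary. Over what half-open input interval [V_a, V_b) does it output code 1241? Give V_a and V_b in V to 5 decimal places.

LSB = 20/2^11 = 9.766 mV.
V_a = V_low + 1241·LSB = 2.11914 V; V_b = V_low + 1242·LSB = 2.12891 V.

[2.11914 V, 2.12891 V)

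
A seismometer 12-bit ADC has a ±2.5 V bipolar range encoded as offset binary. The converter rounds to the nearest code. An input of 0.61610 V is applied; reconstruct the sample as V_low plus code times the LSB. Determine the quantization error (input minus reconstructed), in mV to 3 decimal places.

-0.355 mV

LSB = 5/2^12 = 1.221 mV.
Scaled input = 2552.7091 LSBs, so code = 2553.
Code 2553 maps back to (−2.5) + 2553×0.0012207 V = 0.61645508 V.
V_in − V_rec = -0.000355078 V = -0.355 mV.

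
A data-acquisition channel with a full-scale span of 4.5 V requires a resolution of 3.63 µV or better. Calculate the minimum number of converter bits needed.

Number of steps required ≥ 4.5 V / 3.63 µV = 1239669.42.
Need 2^N ≥ 1239669.42; 2^20 = 1048576, 2^21 = 2097152.
Minimum N = 21.

21 bits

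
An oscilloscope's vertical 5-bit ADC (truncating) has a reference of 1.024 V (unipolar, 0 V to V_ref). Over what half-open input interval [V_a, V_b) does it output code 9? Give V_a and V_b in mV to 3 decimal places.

[288.000 mV, 320.000 mV)

LSB = 1.024/2^5 = 32.000 mV.
V_a = V_low + 9·LSB = 0.288 V; V_b = V_low + 10·LSB = 0.32 V.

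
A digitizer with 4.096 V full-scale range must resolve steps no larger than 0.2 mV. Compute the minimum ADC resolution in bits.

Number of steps required ≥ 4.096 V / 0.2 mV = 20480.00.
Need 2^N ≥ 20480.00; 2^14 = 16384, 2^15 = 32768.
Minimum N = 15.

15 bits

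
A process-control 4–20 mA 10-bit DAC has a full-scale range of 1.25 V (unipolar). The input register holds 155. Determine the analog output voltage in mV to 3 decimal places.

LSB = 1.25 V / 2^10 = 1.221 mV.
V_out = 0 + 155 × 0.0012207 V = 0.189209 V.
= 189.209 mV.

189.209 mV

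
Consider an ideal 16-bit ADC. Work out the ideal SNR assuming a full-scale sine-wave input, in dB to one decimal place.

98.1 dB

SNR ≈ 6.02·N + 1.76 dB = 6.02·16 + 1.76 = 98.08 dB.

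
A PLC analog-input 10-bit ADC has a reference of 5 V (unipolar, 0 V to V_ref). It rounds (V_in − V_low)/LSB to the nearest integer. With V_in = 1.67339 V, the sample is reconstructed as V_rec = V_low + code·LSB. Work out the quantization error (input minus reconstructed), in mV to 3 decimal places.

-1.415 mV

One LSB is 5 V / 1024 = 4.883 mV.
Scaled input = 342.7103 LSBs, so code = 343.
Code 343 maps back to 0 + 343×0.00488281 V = 1.6748047 V.
V_in − V_rec = -0.00141469 V = -1.415 mV.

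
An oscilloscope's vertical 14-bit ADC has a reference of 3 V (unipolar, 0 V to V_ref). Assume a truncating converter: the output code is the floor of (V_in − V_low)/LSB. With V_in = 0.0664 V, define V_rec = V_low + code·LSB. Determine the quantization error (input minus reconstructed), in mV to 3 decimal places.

Step size: 3 V ÷ 2^14 = 183.11 µV.
(V_in − V_low)/LSB = (0.0664 − 0)/0.000183105 = 362.6325 → code 362 (floor).
Reconstructed: 0.06628418 V.
Error = 0.0664 − 0.06628418 = 0.00011582 V = 0.116 mV.

0.116 mV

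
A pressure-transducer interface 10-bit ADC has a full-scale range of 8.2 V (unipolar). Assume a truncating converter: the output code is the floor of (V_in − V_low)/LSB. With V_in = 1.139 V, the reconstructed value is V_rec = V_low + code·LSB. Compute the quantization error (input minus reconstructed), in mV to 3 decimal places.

1.891 mV

One LSB is 8.2 V / 1024 = 8.008 mV.
(V_in − V_low)/LSB = (1.139 − 0)/0.00800781 = 142.2361 → code 142 (floor).
Reconstructed: 1.1371094 V.
V_in − V_rec = 0.00189062 V = 1.891 mV.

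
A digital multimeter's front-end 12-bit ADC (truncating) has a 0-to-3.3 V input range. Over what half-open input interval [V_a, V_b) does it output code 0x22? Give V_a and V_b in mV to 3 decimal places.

[27.393 mV, 28.198 mV)

LSB = 3.3/2^12 = 0.806 mV.
Code 0x22 = 34 decimal.
V_a = V_low + 34·LSB = 0.0273926 V; V_b = V_low + 35·LSB = 0.0281982 V.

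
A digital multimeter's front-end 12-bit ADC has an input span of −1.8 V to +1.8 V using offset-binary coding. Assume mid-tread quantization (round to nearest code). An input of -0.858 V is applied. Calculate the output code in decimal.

LSB = 3.6 V / 4096 = 0.879 mV.
(-0.858 − (−1.8)) / 0.000878906 = 1071.787 LSBs.
round(1071.787) = 1072.

code 1072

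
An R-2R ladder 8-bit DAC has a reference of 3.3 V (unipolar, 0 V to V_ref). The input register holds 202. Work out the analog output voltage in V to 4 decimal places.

LSB = 3.3 V / 2^8 = 12.891 mV.
V_out = 0 + 202 × 0.0128906 V = 2.60391 V.

2.6039 V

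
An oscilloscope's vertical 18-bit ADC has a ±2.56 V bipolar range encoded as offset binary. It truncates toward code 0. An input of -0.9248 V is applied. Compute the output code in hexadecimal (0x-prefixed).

LSB = 5.12 V / 262144 = 19.53 µV.
Input sits at 83722.240 steps above V_low.
Floor → code 83722.
In hexadecimal (0x-prefixed): 0x1470A.

code 0x1470A (decimal 83722)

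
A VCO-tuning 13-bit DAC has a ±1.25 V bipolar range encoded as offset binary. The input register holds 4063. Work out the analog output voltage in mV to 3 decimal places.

-10.071 mV

LSB = 2.5 V / 2^13 = 305.18 µV.
V_out = (−1.25) + 4063 × 0.000305176 V = -0.0100708 V.
= -10.071 mV.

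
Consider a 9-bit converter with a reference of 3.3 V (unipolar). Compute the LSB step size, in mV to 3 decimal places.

6.445 mV

Full-scale span = 3.3 V.
LSB = 3.3 / 2^9 = 3.3 / 512 = 0.00644531 V = 6.445 mV.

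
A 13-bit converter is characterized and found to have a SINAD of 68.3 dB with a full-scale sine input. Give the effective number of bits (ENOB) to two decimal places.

ENOB = (SINAD − 1.76) / 6.02 = (68.3 − 1.76)/6.02 = 11.053.

11.05 bits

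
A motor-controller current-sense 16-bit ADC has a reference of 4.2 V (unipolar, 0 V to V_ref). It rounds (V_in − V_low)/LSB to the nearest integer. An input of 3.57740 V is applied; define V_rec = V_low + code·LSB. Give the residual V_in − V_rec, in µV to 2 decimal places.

One LSB is 4.2 V / 65536 = 64.09 µV.
(3.57740 − 0)/6.40869e-05 = 55821.0682; round gives code 55821.
Code 55821 maps back to 0 + 55821×6.40869e-05 V = 3.5773956 V.
V_in − V_rec = 4.37012e-06 V = 4.37 µV.

4.37 µV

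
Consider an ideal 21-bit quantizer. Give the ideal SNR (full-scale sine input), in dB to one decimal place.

128.2 dB

SNR ≈ 6.02·N + 1.76 dB = 6.02·21 + 1.76 = 128.18 dB.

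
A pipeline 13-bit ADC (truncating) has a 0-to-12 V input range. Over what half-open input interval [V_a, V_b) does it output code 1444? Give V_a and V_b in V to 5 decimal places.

[2.11523 V, 2.11670 V)

LSB = 12/2^13 = 1.465 mV.
V_a = V_low + 1444·LSB = 2.11523 V; V_b = V_low + 1445·LSB = 2.1167 V.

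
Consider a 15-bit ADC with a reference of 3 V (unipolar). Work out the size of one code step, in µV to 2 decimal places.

Full-scale span = 3 V.
LSB = 3 / 2^15 = 3 / 32768 = 9.15527e-05 V = 91.55 µV.

91.55 µV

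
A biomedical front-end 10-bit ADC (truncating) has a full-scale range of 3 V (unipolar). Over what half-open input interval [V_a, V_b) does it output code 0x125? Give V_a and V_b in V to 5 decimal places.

[0.85840 V, 0.86133 V)

LSB = 3/2^10 = 2.930 mV.
Code 0x125 = 293 decimal.
V_a = V_low + 293·LSB = 0.858398 V; V_b = V_low + 294·LSB = 0.861328 V.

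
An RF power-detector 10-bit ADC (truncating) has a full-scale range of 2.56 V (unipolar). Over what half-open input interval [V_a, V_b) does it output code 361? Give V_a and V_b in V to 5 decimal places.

[0.90250 V, 0.90500 V)

LSB = 2.56/2^10 = 2.500 mV.
V_a = V_low + 361·LSB = 0.9025 V; V_b = V_low + 362·LSB = 0.905 V.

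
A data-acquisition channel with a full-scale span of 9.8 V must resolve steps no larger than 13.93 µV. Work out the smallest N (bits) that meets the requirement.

20 bits

Number of steps required ≥ 9.8 V / 13.93 µV = 703517.59.
Need 2^N ≥ 703517.59; 2^19 = 524288, 2^20 = 1048576.
Minimum N = 20.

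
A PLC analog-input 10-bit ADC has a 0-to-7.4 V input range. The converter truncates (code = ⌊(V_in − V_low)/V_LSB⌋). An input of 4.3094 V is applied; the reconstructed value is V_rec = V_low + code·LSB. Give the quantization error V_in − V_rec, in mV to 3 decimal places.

Step size: 7.4 V ÷ 2^10 = 7.227 mV.
(4.3094 − 0)/0.00722656 = 596.3278; ⌊·⌋ gives code 596.
Reconstructed: 4.3070312 V.
V_in − V_rec = 0.00236875 V = 2.369 mV.

2.369 mV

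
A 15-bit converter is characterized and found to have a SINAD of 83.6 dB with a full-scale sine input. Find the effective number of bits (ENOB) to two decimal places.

ENOB = (SINAD − 1.76) / 6.02 = (83.6 − 1.76)/6.02 = 13.595.

13.59 bits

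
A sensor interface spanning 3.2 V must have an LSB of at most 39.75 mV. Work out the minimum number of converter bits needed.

Number of steps required ≥ 3.2 V / 39.75 mV = 80.50.
Need 2^N ≥ 80.50; 2^6 = 64, 2^7 = 128.
Minimum N = 7.

7 bits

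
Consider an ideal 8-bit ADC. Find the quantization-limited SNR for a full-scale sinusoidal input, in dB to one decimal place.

49.9 dB

SNR ≈ 6.02·N + 1.76 dB = 6.02·8 + 1.76 = 49.92 dB.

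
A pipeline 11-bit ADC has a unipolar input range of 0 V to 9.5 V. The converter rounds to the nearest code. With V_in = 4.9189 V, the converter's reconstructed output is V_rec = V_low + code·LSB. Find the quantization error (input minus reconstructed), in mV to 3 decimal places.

1.908 mV

LSB = 9.5/2^11 = 4.639 mV.
Scaled input = 1060.4113 LSBs, so code = 1060.
Reconstructed: 4.9169922 V.
V_in − V_rec = 0.00190781 V = 1.908 mV.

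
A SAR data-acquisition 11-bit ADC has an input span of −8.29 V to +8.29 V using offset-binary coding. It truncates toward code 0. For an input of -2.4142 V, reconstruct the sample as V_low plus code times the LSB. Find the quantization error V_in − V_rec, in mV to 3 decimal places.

6.415 mV

LSB = 16.58/2^11 = 8.096 mV.
(V_in − V_low)/LSB = (-2.4142 − (−8.29))/0.0080957 = 725.7924 → code 725 (floor).
Reconstructed: -2.4206152 V.
Error = -2.4142 − (−2.4206152) = 0.00641523 V = 6.415 mV.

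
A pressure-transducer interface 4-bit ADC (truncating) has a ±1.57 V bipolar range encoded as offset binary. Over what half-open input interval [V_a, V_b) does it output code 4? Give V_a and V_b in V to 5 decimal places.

LSB = 3.14/2^4 = 196.250 mV.
V_a = V_low + 4·LSB = -0.785 V; V_b = V_low + 5·LSB = -0.58875 V.

[-0.78500 V, -0.58875 V)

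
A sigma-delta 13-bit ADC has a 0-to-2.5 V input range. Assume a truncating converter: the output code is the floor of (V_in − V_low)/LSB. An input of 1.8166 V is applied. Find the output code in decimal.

With 8192 levels over 2.5 V, one step is 305.18 µV.
Input sits at 5952.635 steps above V_low.
⌊·⌋(5952.635) = 5952.

code 5952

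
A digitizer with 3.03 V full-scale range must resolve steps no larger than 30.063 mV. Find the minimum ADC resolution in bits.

7 bits

Number of steps required ≥ 3.03 V / 30.063 mV = 100.79.
Need 2^N ≥ 100.79; 2^6 = 64, 2^7 = 128.
Minimum N = 7.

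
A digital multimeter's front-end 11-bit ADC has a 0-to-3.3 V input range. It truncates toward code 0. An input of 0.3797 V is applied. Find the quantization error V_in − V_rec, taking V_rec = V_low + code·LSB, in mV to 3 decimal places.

1.038 mV

LSB = 3.3/2^11 = 1.611 mV.
Scaled input = 235.6441 LSBs, so code = 235.
Reconstructed: 0.37866211 V.
Error = 0.3797 − 0.37866211 = 0.00103789 V = 1.038 mV.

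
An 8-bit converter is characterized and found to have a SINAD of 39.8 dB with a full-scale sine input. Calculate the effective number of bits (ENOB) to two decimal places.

6.32 bits

ENOB = (SINAD − 1.76) / 6.02 = (39.8 − 1.76)/6.02 = 6.319.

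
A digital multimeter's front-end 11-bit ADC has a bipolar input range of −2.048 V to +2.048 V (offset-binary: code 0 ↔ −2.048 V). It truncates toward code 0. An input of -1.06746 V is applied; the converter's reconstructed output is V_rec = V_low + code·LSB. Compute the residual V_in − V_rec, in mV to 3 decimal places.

Step size: 4.096 V ÷ 2^11 = 2.000 mV.
Scaled input = 490.2700 LSBs, so code = 490.
Reconstructed: -1.068 V.
Error = -1.06746 − (−1.068) = 0.00054 V = 0.540 mV.

0.540 mV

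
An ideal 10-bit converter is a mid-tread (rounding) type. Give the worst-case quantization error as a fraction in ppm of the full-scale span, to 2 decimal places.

Rounding → worst-case error = ½ LSB = V_FS/2^11, so 1e+06/2048 = 488.281 ppm of full scale.

488.28 ppm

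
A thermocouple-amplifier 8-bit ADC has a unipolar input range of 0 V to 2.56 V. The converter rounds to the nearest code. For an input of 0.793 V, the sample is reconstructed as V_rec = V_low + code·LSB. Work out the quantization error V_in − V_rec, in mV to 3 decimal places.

One LSB is 2.56 V / 256 = 10.000 mV.
(0.793 − 0)/0.01 = 79.3000; round gives code 79.
Reconstructed: 0.79 V.
V_in − V_rec = 0.003 V = 3.000 mV.

3.000 mV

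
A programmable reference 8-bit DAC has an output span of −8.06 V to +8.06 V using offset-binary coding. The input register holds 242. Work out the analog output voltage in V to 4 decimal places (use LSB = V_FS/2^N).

7.1784 V

LSB = 16.12 V / 2^8 = 62.969 mV.
V_out = (−8.06) + 242 × 0.0629688 V = 7.17844 V.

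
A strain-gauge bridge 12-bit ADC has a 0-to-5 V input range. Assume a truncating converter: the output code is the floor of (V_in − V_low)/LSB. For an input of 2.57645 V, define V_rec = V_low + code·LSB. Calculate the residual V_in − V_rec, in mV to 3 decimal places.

0.766 mV

LSB = 5/2^12 = 1.221 mV.
Scaled input = 2110.6278 LSBs, so code = 2110.
Code 2110 maps back to 0 + 2110×0.0012207 V = 2.5756836 V.
V_in − V_rec = 0.000766406 V = 0.766 mV.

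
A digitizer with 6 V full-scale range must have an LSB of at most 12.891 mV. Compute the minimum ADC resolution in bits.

Number of steps required ≥ 6 V / 12.891 mV = 465.44.
Need 2^N ≥ 465.44; 2^8 = 256, 2^9 = 512.
Minimum N = 9.

9 bits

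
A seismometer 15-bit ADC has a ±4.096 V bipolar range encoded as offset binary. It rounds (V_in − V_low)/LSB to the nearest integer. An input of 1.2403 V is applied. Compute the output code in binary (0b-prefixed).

Full-scale span = 8.192 V; LSB = 8.192/2^15 = 250.00 µV.
(1.2403 − (−4.096)) / 0.00025 = 21345.200 LSBs.
round(21345.200) = 21345.
In binary (0b-prefixed): 0b101001101100001.

code 0b101001101100001 (decimal 21345)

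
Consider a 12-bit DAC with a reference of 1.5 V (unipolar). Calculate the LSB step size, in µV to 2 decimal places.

Full-scale span = 1.5 V.
LSB = 1.5 / 2^12 = 1.5 / 4096 = 0.000366211 V = 366.21 µV.

366.21 µV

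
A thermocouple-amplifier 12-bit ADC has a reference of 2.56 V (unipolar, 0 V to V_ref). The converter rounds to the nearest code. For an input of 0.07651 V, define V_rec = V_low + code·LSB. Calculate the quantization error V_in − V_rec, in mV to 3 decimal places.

One LSB is 2.56 V / 4096 = 0.625 mV.
Scaled input = 122.4160 LSBs, so code = 122.
Code 122 maps back to 0 + 122×0.000625 V = 0.07625 V.
Difference: 0.00026 V → 0.260 mV.

0.260 mV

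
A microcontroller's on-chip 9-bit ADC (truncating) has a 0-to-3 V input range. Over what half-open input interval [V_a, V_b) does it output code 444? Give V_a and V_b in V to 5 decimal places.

LSB = 3/2^9 = 5.859 mV.
V_a = V_low + 444·LSB = 2.60156 V; V_b = V_low + 445·LSB = 2.60742 V.

[2.60156 V, 2.60742 V)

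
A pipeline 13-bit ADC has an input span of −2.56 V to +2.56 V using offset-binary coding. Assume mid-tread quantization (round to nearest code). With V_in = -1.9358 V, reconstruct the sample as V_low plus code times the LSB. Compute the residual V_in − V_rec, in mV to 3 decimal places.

-0.175 mV

One LSB is 5.12 V / 8192 = 0.625 mV.
(V_in − V_low)/LSB = (-1.9358 − (−2.56))/0.000625 = 998.7200 → code 999 (round).
V_rec = (−2.56) + 999·0.000625 = -1.935625 V.
V_in − V_rec = -0.000175 V = -0.175 mV.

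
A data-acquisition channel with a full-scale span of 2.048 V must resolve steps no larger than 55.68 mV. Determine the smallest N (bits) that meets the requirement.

6 bits

Number of steps required ≥ 2.048 V / 55.68 mV = 36.78.
Need 2^N ≥ 36.78; 2^5 = 32, 2^6 = 64.
Minimum N = 6.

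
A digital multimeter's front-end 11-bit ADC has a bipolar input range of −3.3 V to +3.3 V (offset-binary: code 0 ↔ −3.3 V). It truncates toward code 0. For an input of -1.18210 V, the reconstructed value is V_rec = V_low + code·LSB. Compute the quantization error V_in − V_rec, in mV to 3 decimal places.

Step size: 6.6 V ÷ 2^11 = 3.223 mV.
(-1.18210 − (−3.3))/0.00322266 = 657.1908; ⌊·⌋ gives code 657.
Code 657 maps back to (−3.3) + 657×0.00322266 V = -1.1827148 V.
Difference: 0.000614844 V → 0.615 mV.

0.615 mV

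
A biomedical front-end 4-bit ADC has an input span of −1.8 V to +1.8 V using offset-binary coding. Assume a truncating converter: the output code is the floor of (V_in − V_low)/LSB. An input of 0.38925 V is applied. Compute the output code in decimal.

Full-scale span = 3.6 V; LSB = 3.6/2^4 = 225.000 mV.
(V_in − V_low)/LSB = (0.38925 − (−1.8)) / 0.225 = 9.730.
So the output code is 9.

code 9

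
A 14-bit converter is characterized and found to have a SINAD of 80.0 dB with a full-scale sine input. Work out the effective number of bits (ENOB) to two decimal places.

ENOB = (SINAD − 1.76) / 6.02 = (80.0 − 1.76)/6.02 = 12.997.

13.00 bits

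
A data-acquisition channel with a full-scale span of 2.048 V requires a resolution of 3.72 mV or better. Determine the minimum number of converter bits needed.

10 bits

Number of steps required ≥ 2.048 V / 3.72 mV = 550.54.
Need 2^N ≥ 550.54; 2^9 = 512, 2^10 = 1024.
Minimum N = 10.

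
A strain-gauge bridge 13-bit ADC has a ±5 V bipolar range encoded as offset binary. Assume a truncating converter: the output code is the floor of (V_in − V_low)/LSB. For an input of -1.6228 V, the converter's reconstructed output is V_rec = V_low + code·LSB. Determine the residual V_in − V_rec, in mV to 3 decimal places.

0.735 mV

LSB = 10/2^13 = 1.221 mV.
(V_in − V_low)/LSB = (-1.6228 − (−5))/0.0012207 = 2766.6022 → code 2766 (floor).
Code 2766 maps back to (−5) + 2766×0.0012207 V = -1.6235352 V.
Difference: 0.000735156 V → 0.735 mV.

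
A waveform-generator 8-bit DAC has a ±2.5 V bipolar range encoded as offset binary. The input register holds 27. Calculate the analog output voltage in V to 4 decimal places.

-1.9727 V

LSB = 5 V / 2^8 = 19.531 mV.
V_out = (−2.5) + 27 × 0.0195312 V = -1.97266 V.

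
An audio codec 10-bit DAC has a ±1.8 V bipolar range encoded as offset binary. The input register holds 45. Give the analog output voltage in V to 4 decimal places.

LSB = 3.6 V / 2^10 = 3.516 mV.
V_out = (−1.8) + 45 × 0.00351563 V = -1.6418 V.

-1.6418 V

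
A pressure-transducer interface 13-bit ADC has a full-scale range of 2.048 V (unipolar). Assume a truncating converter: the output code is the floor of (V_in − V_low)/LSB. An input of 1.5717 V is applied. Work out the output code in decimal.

LSB = 2.048 V / 8192 = 250.00 µV.
(1.5717 − 0) / 0.00025 = 6286.800 LSBs.
Floor → code 6286.

code 6286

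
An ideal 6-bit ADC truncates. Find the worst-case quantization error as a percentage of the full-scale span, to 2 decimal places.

Truncating → worst-case error = 1 LSB = V_FS/2^6, so 100/64 = 1.5625 % of full scale.

1.56 %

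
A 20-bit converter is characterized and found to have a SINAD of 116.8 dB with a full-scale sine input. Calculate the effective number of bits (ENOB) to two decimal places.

ENOB = (SINAD − 1.76) / 6.02 = (116.8 − 1.76)/6.02 = 19.110.

19.11 bits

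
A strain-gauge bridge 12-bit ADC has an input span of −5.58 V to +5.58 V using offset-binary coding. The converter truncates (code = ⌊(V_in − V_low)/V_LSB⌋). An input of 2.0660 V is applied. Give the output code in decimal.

code 2806

Full-scale span = 11.16 V; LSB = 11.16/2^12 = 2.725 mV.
(V_in − V_low)/LSB = (2.0660 − (−5.58)) / 0.00272461 = 2806.274.
⌊·⌋(2806.274) = 2806.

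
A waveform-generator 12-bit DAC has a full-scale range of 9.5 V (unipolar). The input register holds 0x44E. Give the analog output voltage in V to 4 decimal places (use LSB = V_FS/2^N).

LSB = 9.5 V / 2^12 = 2.319 mV.
Code 0x44E = 1102 decimal.
V_out = 0 + 1102 × 0.00231934 V = 2.55591 V.

2.5559 V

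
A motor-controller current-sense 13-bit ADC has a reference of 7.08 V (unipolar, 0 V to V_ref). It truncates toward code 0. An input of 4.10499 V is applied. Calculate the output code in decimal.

code 4749

Full-scale span = 7.08 V; LSB = 7.08/2^13 = 0.864 mV.
(V_in − V_low)/LSB = (4.10499 − 0) / 0.000864258 = 4749.729.
Floor → code 4749.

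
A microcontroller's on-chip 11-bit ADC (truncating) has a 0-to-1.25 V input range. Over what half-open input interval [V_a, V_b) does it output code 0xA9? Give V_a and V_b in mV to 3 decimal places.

LSB = 1.25/2^11 = 0.610 mV.
Code 0xA9 = 169 decimal.
V_a = V_low + 169·LSB = 0.103149 V; V_b = V_low + 170·LSB = 0.10376 V.

[103.149 mV, 103.760 mV)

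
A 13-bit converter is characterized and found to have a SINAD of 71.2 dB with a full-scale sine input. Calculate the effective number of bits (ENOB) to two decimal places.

ENOB = (SINAD − 1.76) / 6.02 = (71.2 − 1.76)/6.02 = 11.535.

11.53 bits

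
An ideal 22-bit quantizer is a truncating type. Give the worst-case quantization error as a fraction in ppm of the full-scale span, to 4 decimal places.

Truncating → worst-case error = 1 LSB = V_FS/2^22, so 1e+06/4194304 = 0.238419 ppm of full scale.

0.2384 ppm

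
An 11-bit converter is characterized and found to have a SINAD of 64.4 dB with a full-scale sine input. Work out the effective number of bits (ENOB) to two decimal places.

10.41 bits

ENOB = (SINAD − 1.76) / 6.02 = (64.4 − 1.76)/6.02 = 10.405.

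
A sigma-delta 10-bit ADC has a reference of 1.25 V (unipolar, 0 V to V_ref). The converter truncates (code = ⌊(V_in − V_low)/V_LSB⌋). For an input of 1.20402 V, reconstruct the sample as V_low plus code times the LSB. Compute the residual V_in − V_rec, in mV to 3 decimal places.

0.407 mV

One LSB is 1.25 V / 1024 = 1.221 mV.
(1.20402 − 0)/0.0012207 = 986.3332; ⌊·⌋ gives code 986.
V_rec = 0 + 986·0.0012207 = 1.2036133 V.
Error = 1.20402 − 1.2036133 = 0.000406719 V = 0.407 mV.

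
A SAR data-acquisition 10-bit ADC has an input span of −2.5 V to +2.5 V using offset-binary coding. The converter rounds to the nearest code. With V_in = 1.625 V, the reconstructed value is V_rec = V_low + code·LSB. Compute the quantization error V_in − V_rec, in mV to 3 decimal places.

-0.977 mV

LSB = 5/2^10 = 4.883 mV.
Scaled input = 844.8000 LSBs, so code = 845.
Code 845 maps back to (−2.5) + 845×0.00488281 V = 1.6259766 V.
Difference: -0.000976562 V → -0.977 mV.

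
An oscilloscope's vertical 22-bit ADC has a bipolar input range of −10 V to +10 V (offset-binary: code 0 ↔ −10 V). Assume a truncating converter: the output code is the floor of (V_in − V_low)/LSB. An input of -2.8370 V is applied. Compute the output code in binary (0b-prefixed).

With 4194304 levels over 20 V, one step is 4.77 µV.
Input sits at 1502189.978 steps above V_low.
So the output code is 1502189.
In binary (0b-prefixed): 0b101101110101111101101.

code 0b101101110101111101101 (decimal 1502189)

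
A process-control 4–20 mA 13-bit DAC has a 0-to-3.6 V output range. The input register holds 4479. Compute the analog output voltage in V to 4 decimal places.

LSB = 3.6 V / 2^13 = 439.45 µV.
V_out = 0 + 4479 × 0.000439453 V = 1.96831 V.

1.9683 V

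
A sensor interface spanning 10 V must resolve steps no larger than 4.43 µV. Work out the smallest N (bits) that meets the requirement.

22 bits

Number of steps required ≥ 10 V / 4.43 µV = 2257336.34.
Need 2^N ≥ 2257336.34; 2^21 = 2097152, 2^22 = 4194304.
Minimum N = 22.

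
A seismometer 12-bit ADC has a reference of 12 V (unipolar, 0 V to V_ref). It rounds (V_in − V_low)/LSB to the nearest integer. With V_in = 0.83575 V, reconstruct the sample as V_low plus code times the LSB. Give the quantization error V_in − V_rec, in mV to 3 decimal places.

LSB = 12/2^12 = 2.930 mV.
(0.83575 − 0)/0.00292969 = 285.2693; round gives code 285.
V_rec = 0 + 285·0.00292969 = 0.83496094 V.
Error = 0.83575 − 0.83496094 = 0.000789063 V = 0.789 mV.

0.789 mV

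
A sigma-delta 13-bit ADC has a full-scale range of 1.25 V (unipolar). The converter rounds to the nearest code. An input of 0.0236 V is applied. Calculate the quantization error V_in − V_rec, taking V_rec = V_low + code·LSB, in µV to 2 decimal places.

-51.12 µV

One LSB is 1.25 V / 8192 = 152.59 µV.
(0.0236 − 0)/0.000152588 = 154.6650; round gives code 155.
Reconstructed: 0.023651123 V.
Difference: -5.1123e-05 V → -51.12 µV.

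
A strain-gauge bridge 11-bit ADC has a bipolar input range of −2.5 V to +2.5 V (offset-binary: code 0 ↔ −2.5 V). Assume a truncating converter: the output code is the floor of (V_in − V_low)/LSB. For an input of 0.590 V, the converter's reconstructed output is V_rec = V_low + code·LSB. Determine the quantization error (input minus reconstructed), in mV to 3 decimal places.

1.621 mV

One LSB is 5 V / 2048 = 2.441 mV.
(V_in − V_low)/LSB = (0.590 − (−2.5))/0.00244141 = 1265.6640 → code 1265 (floor).
V_rec = (−2.5) + 1265·0.00244141 = 0.58837891 V.
V_in − V_rec = 0.00162109 V = 1.621 mV.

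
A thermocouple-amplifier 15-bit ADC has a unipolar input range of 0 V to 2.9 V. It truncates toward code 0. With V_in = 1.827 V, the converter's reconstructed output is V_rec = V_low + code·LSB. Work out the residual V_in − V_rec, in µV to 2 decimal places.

Step size: 2.9 V ÷ 2^15 = 88.50 µV.
Scaled input = 20643.8400 LSBs, so code = 20643.
Code 20643 maps back to 0 + 20643×8.8501e-05 V = 1.8269257 V.
V_in − V_rec = 7.43408e-05 V = 74.34 µV.

74.34 µV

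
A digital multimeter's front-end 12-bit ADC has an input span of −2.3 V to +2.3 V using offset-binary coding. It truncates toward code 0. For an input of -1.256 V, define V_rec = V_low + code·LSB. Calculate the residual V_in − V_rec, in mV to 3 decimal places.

0.689 mV

One LSB is 4.6 V / 4096 = 1.123 mV.
(V_in − V_low)/LSB = (-1.256 − (−2.3))/0.00112305 = 929.6139 → code 929 (floor).
Code 929 maps back to (−2.3) + 929×0.00112305 V = -1.2566895 V.
V_in − V_rec = 0.000689453 V = 0.689 mV.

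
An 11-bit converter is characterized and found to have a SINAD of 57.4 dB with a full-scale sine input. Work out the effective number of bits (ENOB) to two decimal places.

ENOB = (SINAD − 1.76) / 6.02 = (57.4 − 1.76)/6.02 = 9.243.

9.24 bits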